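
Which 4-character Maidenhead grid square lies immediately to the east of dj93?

Longitude square 9; +1 → 10, wraps to 0, carry into field.
Longitude field D = 3; +1 → 4 = E.
The latitude characters are unchanged.

EJ03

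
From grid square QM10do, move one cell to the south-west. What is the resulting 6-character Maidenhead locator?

QM10cn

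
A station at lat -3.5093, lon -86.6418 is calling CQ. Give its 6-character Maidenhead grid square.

EI66ql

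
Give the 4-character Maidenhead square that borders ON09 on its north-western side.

Longitude square 0; −1 → -1, wraps to 9, carry into field.
Longitude field O = 14; −1 → 13 = N.
Latitude square 9; +1 → 10, wraps to 0, carry into field.
Latitude field N = 13; +1 → 14 = O.

NO90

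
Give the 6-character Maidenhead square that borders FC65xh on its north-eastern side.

Longitude subsquare x = 23; +1 → 24, wraps to 0 = a, carry into square.
Longitude square 6; +1 → 7.
Latitude subsquare h = 7; +1 → 8 = i.

FC75ai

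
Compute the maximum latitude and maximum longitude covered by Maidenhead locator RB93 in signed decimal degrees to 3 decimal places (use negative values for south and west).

Field R=17, B=1: +17·20° lon, +1·10° lat → SW at lon 160°, lat -80°.
Square 9, 3: +9·2° lon, +3·1° lat → SW at lon 178°, lat -77°.
Cell spans 2° lon × 1° lat. NE corner is SW corner plus one full cell.
latitude -76.000, longitude 180.000.

-76.000, 180.000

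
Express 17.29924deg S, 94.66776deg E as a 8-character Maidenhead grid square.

NH72iq08

Offset from 180°W / 90°S: lon 274.66776°, lat 72.70076°.
Field (20°×10°, letters A–R): lon ⌊274.66776/20⌋ = 13 → N; lat ⌊72.70076/10⌋ = 7 → H.
Square (2°×1°, digits 0–9): lon ⌊14.66776/2⌋ = 7; lat ⌊2.70076/1⌋ = 2.
Subsquare (5′×2.5′, letters a–x): lon ⌊0.66776/0.0833333⌋ = 8 → i; lat ⌊0.70076/0.0416667⌋ = 16 → q.
Extended square (30″×15″, digits 0–9): lon ⌊0.00109/0.00833333⌋ = 0; lat ⌊0.03409/0.00416667⌋ = 8.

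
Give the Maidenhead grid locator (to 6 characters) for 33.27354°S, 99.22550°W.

Add 180° to longitude and 90° to latitude: 80.7745, 56.7265.
Field (20°×10°, letters A–R): lon ⌊80.7745/20⌋ = 4 → E; lat ⌊56.7265/10⌋ = 5 → F.
Square (2°×1°, digits 0–9): lon ⌊0.7745/2⌋ = 0; lat ⌊6.7265/1⌋ = 6.
Subsquare (5′×2.5′, letters a–x): lon ⌊0.7745/0.0833333⌋ = 9 → j; lat ⌊0.7265/0.0416667⌋ = 17 → r.

EF06jr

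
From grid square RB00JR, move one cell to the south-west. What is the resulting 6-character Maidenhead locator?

Longitude subsquare j = 9; −1 → 8 = i.
Latitude subsquare r = 17; −1 → 16 = q.

RB00iq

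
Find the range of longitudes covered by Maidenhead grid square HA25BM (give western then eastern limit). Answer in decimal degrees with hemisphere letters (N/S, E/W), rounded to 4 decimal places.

35.9167° W, 35.8333° W

Field H=7, A=0: +7·20° lon, +0·10° lat → SW at lon -40°, lat -90°.
Square 2, 5: +2·2° lon, +5·1° lat → SW at lon -36°, lat -85°.
Subsquare b=1, m=12: +1·0.0833333° lon, +12·0.0416667° lat → SW at lon -35.9167°, lat -84.5°.
Cell spans 0.0833333° lon × 0.0416667° lat.
west 35.9167° W, east 35.8333° W.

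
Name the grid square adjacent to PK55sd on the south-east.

Longitude subsquare s = 18; +1 → 19 = t.
Latitude subsquare d = 3; −1 → 2 = c.

PK55tc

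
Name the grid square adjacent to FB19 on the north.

Latitude square 9; +1 → 10, wraps to 0, carry into field.
Latitude field B = 1; +1 → 2 = C.
The longitude characters are unchanged.

FC10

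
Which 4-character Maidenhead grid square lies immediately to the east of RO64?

Longitude square 6; +1 → 7.
The latitude characters are unchanged.

RO74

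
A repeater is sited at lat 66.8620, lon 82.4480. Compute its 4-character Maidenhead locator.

NP16

Shift to the Maidenhead origin (180°W, 90°S): lon 262.45, lat 156.86.
Field: lon ⌊262.45/20⌋ = 13 → N; lat ⌊156.86/10⌋ = 15 → P.
Square: lon ⌊2.45/2⌋ = 1; lat ⌊6.86/1⌋ = 6.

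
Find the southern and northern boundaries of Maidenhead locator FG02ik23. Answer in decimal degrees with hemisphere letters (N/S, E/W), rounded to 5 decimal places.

27.57083° S, 27.56667° S

Field F=5, G=6: +5·20° lon, +6·10° lat → SW at lon -80°, lat -30°.
Square 0, 2: +0·2° lon, +2·1° lat → SW at lon -80°, lat -28°.
Subsquare i=8, k=10: +8·0.0833333° lon, +10·0.0416667° lat → SW at lon -79.3333°, lat -27.5833°.
Extended square 2, 3: +2·0.00833333° lon, +3·0.00416667° lat → SW at lon -79.3167°, lat -27.5708°.
Cell spans 0.00833333° lon × 0.00416667° lat.
south 27.57083° S, north 27.56667° S.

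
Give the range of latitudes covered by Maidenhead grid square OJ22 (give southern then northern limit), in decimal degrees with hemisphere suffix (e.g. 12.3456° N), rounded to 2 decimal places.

Field O=14, J=9: +14·20° lon, +9·10° lat → SW at lon 100°, lat 0°.
Square 2, 2: +2·2° lon, +2·1° lat → SW at lon 104°, lat 2°.
Cell spans 2° lon × 1° lat.
south 2.00° N, north 3.00° N.

2.00° N, 3.00° N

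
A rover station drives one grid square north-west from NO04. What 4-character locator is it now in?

MO95

Longitude square 0; −1 → -1, wraps to 9, carry into field.
Longitude field N = 13; −1 → 12 = M.
Latitude square 4; +1 → 5.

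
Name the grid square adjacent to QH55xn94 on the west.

QH55xn84

Longitude extended square 9; −1 → 8.
The latitude characters are unchanged.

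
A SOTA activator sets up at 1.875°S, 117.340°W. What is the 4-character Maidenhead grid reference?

DI18

Offset from 180°W / 90°S: lon 62.66°, lat 88.12°.
Field: lon ⌊62.66/20⌋ = 3 → D; lat ⌊88.12/10⌋ = 8 → I.
Square: lon ⌊2.66/2⌋ = 1; lat ⌊8.12/1⌋ = 8.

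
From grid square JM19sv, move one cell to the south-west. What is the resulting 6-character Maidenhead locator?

Longitude subsquare s = 18; −1 → 17 = r.
Latitude subsquare v = 21; −1 → 20 = u.

JM19ru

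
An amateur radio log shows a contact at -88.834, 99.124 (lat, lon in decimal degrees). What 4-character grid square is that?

NA91

Offset from 180°W / 90°S: lon 279.12°, lat 1.17°.
Field: 279.12/20 → 13 → N, 1.17/10 → 0 → A; chars NA.
Square: 19.12/2 → 9, 1.17/1 → 1; chars 91.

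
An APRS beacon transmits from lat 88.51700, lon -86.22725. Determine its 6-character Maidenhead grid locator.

ER68vm

Shift to the Maidenhead origin (180°W, 90°S): lon 93.7728, lat 178.5170.
Field: 93.7728/20 → 4 → E, 178.5170/10 → 17 → R; chars ER.
Square: 13.7728/2 → 6, 8.5170/1 → 8; chars 68.
Subsquare: 1.7728/0.0833333 → 21 → v, 0.5170/0.0416667 → 12 → m; chars vm.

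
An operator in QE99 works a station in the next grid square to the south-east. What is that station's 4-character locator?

Longitude square 9; +1 → 10, wraps to 0, carry into field.
Longitude field Q = 16; +1 → 17 = R.
Latitude square 9; −1 → 8.

RE08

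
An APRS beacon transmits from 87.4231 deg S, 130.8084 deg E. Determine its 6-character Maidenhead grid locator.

Add 180° to longitude and 90° to latitude: 310.8084, 2.5769.
Field (20°×10°, letters A–R): 310.8084/20 → 15 → P, 2.5769/10 → 0 → A; chars PA.
Square (2°×1°, digits 0–9): 10.8084/2 → 5, 2.5769/1 → 2; chars 52.
Subsquare (5′×2.5′, letters a–x): 0.8084/0.0833333 → 9 → j, 0.5769/0.0416667 → 13 → n; chars jn.

PA52jn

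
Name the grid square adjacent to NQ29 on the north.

NR20

Latitude square 9; +1 → 10, wraps to 0, carry into field.
Latitude field Q = 16; +1 → 17 = R.
The longitude characters are unchanged.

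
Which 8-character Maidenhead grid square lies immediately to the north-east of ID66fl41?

ID66fl52

Longitude extended square 4; +1 → 5.
Latitude extended square 1; +1 → 2.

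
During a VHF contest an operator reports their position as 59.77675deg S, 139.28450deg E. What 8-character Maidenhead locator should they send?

Offset from 180°W / 90°S: lon 319.28450°, lat 30.22325°.
Field: 319.28450/20 → 15 → P, 30.22325/10 → 3 → D; chars PD.
Square: 19.28450/2 → 9, 0.22325/1 → 0; chars 90.
Subsquare: 1.28450/0.0833333 → 15 → p, 0.22325/0.0416667 → 5 → f; chars pf.
Extended square: 0.03450/0.00833333 → 4, 0.01492/0.00416667 → 3; chars 43.

PD90pf43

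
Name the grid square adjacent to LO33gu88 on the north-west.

Longitude extended square 8; −1 → 7.
Latitude extended square 8; +1 → 9.

LO33gu79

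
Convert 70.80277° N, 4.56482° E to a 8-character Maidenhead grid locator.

JQ20gt72

Shift to the Maidenhead origin (180°W, 90°S): lon 184.56482, lat 160.80277.
Field: lon ⌊184.56482/20⌋ = 9 → J; lat ⌊160.80277/10⌋ = 16 → Q.
Square: lon ⌊4.56482/2⌋ = 2; lat ⌊0.80277/1⌋ = 0.
Subsquare: lon ⌊0.56482/0.0833333⌋ = 6 → g; lat ⌊0.80277/0.0416667⌋ = 19 → t.
Extended square: lon ⌊0.06482/0.00833333⌋ = 7; lat ⌊0.01110/0.00416667⌋ = 2.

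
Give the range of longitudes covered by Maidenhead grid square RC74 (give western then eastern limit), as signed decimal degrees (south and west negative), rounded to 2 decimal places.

Field R=17, C=2: +17·20° lon, +2·10° lat → SW at lon 160°, lat -70°.
Square 7, 4: +7·2° lon, +4·1° lat → SW at lon 174°, lat -66°.
Cell spans 2° lon × 1° lat.
west 174.00, east 176.00.

174.00, 176.00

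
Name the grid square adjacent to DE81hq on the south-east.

DE81ip

Longitude subsquare h = 7; +1 → 8 = i.
Latitude subsquare q = 16; −1 → 15 = p.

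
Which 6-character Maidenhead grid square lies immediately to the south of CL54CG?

CL54cf

Latitude subsquare g = 6; −1 → 5 = f.
The longitude characters are unchanged.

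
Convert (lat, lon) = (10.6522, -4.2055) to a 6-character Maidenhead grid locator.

Add 180° to longitude and 90° to latitude: 175.7945, 100.6522.
Field (20°×10°, letters A–R): lon ⌊175.7945/20⌋ = 8 → I; lat ⌊100.6522/10⌋ = 10 → K.
Square (2°×1°, digits 0–9): lon ⌊15.7945/2⌋ = 7; lat ⌊0.6522/1⌋ = 0.
Subsquare (5′×2.5′, letters a–x): lon ⌊1.7945/0.0833333⌋ = 21 → v; lat ⌊0.6522/0.0416667⌋ = 15 → p.

IK70vp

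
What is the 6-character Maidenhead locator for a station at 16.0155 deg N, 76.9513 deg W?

FK16ma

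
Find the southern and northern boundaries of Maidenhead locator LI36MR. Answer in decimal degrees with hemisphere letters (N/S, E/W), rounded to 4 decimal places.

3.2917° S, 3.2500° S

Field L=11, I=8: +11·20° lon, +8·10° lat → SW at lon 40°, lat -10°.
Square 3, 6: +3·2° lon, +6·1° lat → SW at lon 46°, lat -4°.
Subsquare m=12, r=17: +12·0.0833333° lon, +17·0.0416667° lat → SW at lon 47°, lat -3.29167°.
Cell spans 0.0833333° lon × 0.0416667° lat.
south 3.2917° S, north 3.2500° S.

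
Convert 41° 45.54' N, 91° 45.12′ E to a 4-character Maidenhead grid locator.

Offset from 180°W / 90°S: lon 271.75°, lat 131.76°.
Field (20°×10°, letters A–R): lon ⌊271.75/20⌋ = 13 → N; lat ⌊131.76/10⌋ = 13 → N.
Square (2°×1°, digits 0–9): lon ⌊11.75/2⌋ = 5; lat ⌊1.76/1⌋ = 1.

NN51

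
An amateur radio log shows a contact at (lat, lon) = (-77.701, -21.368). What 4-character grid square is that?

HB92

Add 180° to longitude and 90° to latitude: 158.63, 12.30.
Field: 158.63/20 → 7 → H, 12.30/10 → 1 → B; chars HB.
Square: 18.63/2 → 9, 2.30/1 → 2; chars 92.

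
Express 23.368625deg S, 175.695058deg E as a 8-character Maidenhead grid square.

RG76up31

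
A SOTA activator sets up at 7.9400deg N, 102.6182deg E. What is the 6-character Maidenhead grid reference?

OJ17hw

Add 180° to longitude and 90° to latitude: 282.6182, 97.9400.
Field: lon ⌊282.6182/20⌋ = 14 → O; lat ⌊97.9400/10⌋ = 9 → J.
Square: lon ⌊2.6182/2⌋ = 1; lat ⌊7.9400/1⌋ = 7.
Subsquare: lon ⌊0.6182/0.0833333⌋ = 7 → h; lat ⌊0.9400/0.0416667⌋ = 22 → w.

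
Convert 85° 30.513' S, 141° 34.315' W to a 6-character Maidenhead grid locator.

BA94fl

Shift to the Maidenhead origin (180°W, 90°S): lon 38.4281, lat 4.4915.
Field: 38.4281/20 → 1 → B, 4.4915/10 → 0 → A; chars BA.
Square: 18.4281/2 → 9, 4.4915/1 → 4; chars 94.
Subsquare: 0.4281/0.0833333 → 5 → f, 0.4915/0.0416667 → 11 → l; chars fl.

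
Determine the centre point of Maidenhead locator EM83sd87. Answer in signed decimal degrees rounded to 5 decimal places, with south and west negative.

Field E=4, M=12: +4·20° lon, +12·10° lat → SW at lon -100°, lat 30°.
Square 8, 3: +8·2° lon, +3·1° lat → SW at lon -84°, lat 33°.
Subsquare s=18, d=3: +18·0.0833333° lon, +3·0.0416667° lat → SW at lon -82.5°, lat 33.125°.
Extended square 8, 7: +8·0.00833333° lon, +7·0.00416667° lat → SW at lon -82.4333°, lat 33.1542°.
Cell spans 0.00833333° lon × 0.00416667° lat. Centre is SW corner plus half of each.
latitude 33.15625, longitude -82.42917.

33.15625, -82.42917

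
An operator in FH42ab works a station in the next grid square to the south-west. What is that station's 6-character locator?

Longitude subsquare a = 0; −1 → -1, wraps to 23 = x, carry into square.
Longitude square 4; −1 → 3.
Latitude subsquare b = 1; −1 → 0 = a.

FH32xa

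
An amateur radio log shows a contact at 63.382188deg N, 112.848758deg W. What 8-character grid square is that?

Offset from 180°W / 90°S: lon 67.15124°, lat 153.38219°.
Field (20°×10°, letters A–R): 67.15124/20 → 3 → D, 153.38219/10 → 15 → P; chars DP.
Square (2°×1°, digits 0–9): 7.15124/2 → 3, 3.38219/1 → 3; chars 33.
Subsquare (5′×2.5′, letters a–x): 1.15124/0.0833333 → 13 → n, 0.38219/0.0416667 → 9 → j; chars nj.
Extended square (30″×15″, digits 0–9): 0.06791/0.00833333 → 8, 0.00719/0.00416667 → 1; chars 81.

DP33nj81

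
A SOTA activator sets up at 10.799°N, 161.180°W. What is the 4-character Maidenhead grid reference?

AK90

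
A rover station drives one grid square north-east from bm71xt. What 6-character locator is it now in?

BM81au

Longitude subsquare x = 23; +1 → 24, wraps to 0 = a, carry into square.
Longitude square 7; +1 → 8.
Latitude subsquare t = 19; +1 → 20 = u.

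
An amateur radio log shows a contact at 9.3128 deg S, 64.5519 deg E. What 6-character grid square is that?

Shift to the Maidenhead origin (180°W, 90°S): lon 244.5519, lat 80.6872.
Field (20°×10°, letters A–R): lon ⌊244.5519/20⌋ = 12 → M; lat ⌊80.6872/10⌋ = 8 → I.
Square (2°×1°, digits 0–9): lon ⌊4.5519/2⌋ = 2; lat ⌊0.6872/1⌋ = 0.
Subsquare (5′×2.5′, letters a–x): lon ⌊0.5519/0.0833333⌋ = 6 → g; lat ⌊0.6872/0.0416667⌋ = 16 → q.

MI20gq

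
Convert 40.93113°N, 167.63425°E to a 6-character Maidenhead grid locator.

Add 180° to longitude and 90° to latitude: 347.6343, 130.9311.
Field: lon ⌊347.6343/20⌋ = 17 → R; lat ⌊130.9311/10⌋ = 13 → N.
Square: lon ⌊7.6343/2⌋ = 3; lat ⌊0.9311/1⌋ = 0.
Subsquare: lon ⌊1.6343/0.0833333⌋ = 19 → t; lat ⌊0.9311/0.0416667⌋ = 22 → w.

RN30tw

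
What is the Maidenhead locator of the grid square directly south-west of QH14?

Longitude square 1; −1 → 0.
Latitude square 4; −1 → 3.

QH03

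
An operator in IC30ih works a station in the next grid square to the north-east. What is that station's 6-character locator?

IC30ji

Longitude subsquare i = 8; +1 → 9 = j.
Latitude subsquare h = 7; +1 → 8 = i.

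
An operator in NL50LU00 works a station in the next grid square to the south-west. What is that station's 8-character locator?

NL50kt99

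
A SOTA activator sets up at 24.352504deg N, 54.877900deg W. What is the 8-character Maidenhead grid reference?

GL24ni44

Offset from 180°W / 90°S: lon 125.12210°, lat 114.35250°.
Field: 125.12210/20 → 6 → G, 114.35250/10 → 11 → L; chars GL.
Square: 5.12210/2 → 2, 4.35250/1 → 4; chars 24.
Subsquare: 1.12210/0.0833333 → 13 → n, 0.35250/0.0416667 → 8 → i; chars ni.
Extended square: 0.03877/0.00833333 → 4, 0.01917/0.00416667 → 4; chars 44.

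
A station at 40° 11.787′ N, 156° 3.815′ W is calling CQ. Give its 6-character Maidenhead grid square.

Shift to the Maidenhead origin (180°W, 90°S): lon 23.9364, lat 130.1964.
Field (20°×10°, letters A–R): lon ⌊23.9364/20⌋ = 1 → B; lat ⌊130.1964/10⌋ = 13 → N.
Square (2°×1°, digits 0–9): lon ⌊3.9364/2⌋ = 1; lat ⌊0.1964/1⌋ = 0.
Subsquare (5′×2.5′, letters a–x): lon ⌊1.9364/0.0833333⌋ = 23 → x; lat ⌊0.1964/0.0416667⌋ = 4 → e.

BN10xe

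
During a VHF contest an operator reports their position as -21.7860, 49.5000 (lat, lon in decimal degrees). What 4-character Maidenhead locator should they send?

Shift to the Maidenhead origin (180°W, 90°S): lon 229.50, lat 68.21.
Field: 229.50/20 → 11 → L, 68.21/10 → 6 → G; chars LG.
Square: 9.50/2 → 4, 8.21/1 → 8; chars 48.

LG48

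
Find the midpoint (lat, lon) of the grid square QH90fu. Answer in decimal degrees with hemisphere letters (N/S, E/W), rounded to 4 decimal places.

19.1458° S, 158.4583° E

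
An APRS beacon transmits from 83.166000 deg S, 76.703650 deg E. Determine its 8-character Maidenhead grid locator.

MA86iu40

Shift to the Maidenhead origin (180°W, 90°S): lon 256.70365, lat 6.83400.
Field: lon ⌊256.70365/20⌋ = 12 → M; lat ⌊6.83400/10⌋ = 0 → A.
Square: lon ⌊16.70365/2⌋ = 8; lat ⌊6.83400/1⌋ = 6.
Subsquare: lon ⌊0.70365/0.0833333⌋ = 8 → i; lat ⌊0.83400/0.0416667⌋ = 20 → u.
Extended square: lon ⌊0.03698/0.00833333⌋ = 4; lat ⌊0.00067/0.00416667⌋ = 0.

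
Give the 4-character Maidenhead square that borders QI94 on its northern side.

QI95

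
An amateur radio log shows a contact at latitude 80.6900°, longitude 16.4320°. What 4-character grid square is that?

Shift to the Maidenhead origin (180°W, 90°S): lon 196.43, lat 170.69.
Field: lon ⌊196.43/20⌋ = 9 → J; lat ⌊170.69/10⌋ = 17 → R.
Square: lon ⌊16.43/2⌋ = 8; lat ⌊0.69/1⌋ = 0.

JR80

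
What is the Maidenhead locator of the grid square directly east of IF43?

Longitude square 4; +1 → 5.
The latitude characters are unchanged.

IF53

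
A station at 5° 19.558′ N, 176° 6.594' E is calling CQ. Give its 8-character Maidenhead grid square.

RJ85bh38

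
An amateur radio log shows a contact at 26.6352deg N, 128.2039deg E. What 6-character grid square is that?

PL46cp

Shift to the Maidenhead origin (180°W, 90°S): lon 308.2039, lat 116.6352.
Field: lon ⌊308.2039/20⌋ = 15 → P; lat ⌊116.6352/10⌋ = 11 → L.
Square: lon ⌊8.2039/2⌋ = 4; lat ⌊6.6352/1⌋ = 6.
Subsquare: lon ⌊0.2039/0.0833333⌋ = 2 → c; lat ⌊0.6352/0.0416667⌋ = 15 → p.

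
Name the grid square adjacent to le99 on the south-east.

Longitude square 9; +1 → 10, wraps to 0, carry into field.
Longitude field L = 11; +1 → 12 = M.
Latitude square 9; −1 → 8.

ME08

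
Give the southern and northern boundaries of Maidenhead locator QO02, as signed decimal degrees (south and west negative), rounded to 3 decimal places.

52.000, 53.000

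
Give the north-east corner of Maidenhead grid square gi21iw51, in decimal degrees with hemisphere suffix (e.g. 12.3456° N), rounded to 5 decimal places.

8.07500° S, 55.28333° W

Field G=6, I=8: +6·20° lon, +8·10° lat → SW at lon -60°, lat -10°.
Square 2, 1: +2·2° lon, +1·1° lat → SW at lon -56°, lat -9°.
Subsquare i=8, w=22: +8·0.0833333° lon, +22·0.0416667° lat → SW at lon -55.3333°, lat -8.08333°.
Extended square 5, 1: +5·0.00833333° lon, +1·0.00416667° lat → SW at lon -55.2917°, lat -8.07917°.
Cell spans 0.00833333° lon × 0.00416667° lat. NE corner is SW corner plus one full cell.
latitude 8.07500° S, longitude 55.28333° W.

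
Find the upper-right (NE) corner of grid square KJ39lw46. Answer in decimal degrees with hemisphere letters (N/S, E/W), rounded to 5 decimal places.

Field K=10, J=9: +10·20° lon, +9·10° lat → SW at lon 20°, lat 0°.
Square 3, 9: +3·2° lon, +9·1° lat → SW at lon 26°, lat 9°.
Subsquare l=11, w=22: +11·0.0833333° lon, +22·0.0416667° lat → SW at lon 26.9167°, lat 9.91667°.
Extended square 4, 6: +4·0.00833333° lon, +6·0.00416667° lat → SW at lon 26.95°, lat 9.94167°.
Cell spans 0.00833333° lon × 0.00416667° lat. NE corner is SW corner plus one full cell.
latitude 9.94583° N, longitude 26.95833° E.

9.94583° N, 26.95833° E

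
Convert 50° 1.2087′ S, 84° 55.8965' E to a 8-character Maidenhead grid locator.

ND29lx15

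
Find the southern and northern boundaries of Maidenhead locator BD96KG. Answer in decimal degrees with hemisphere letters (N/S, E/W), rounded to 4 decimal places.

53.7500° S, 53.7083° S

Field B=1, D=3: +1·20° lon, +3·10° lat → SW at lon -160°, lat -60°.
Square 9, 6: +9·2° lon, +6·1° lat → SW at lon -142°, lat -54°.
Subsquare k=10, g=6: +10·0.0833333° lon, +6·0.0416667° lat → SW at lon -141.167°, lat -53.75°.
Cell spans 0.0833333° lon × 0.0416667° lat.
south 53.7500° S, north 53.7083° S.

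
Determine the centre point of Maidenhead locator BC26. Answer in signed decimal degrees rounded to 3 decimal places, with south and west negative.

-63.500, -155.000

Field B=1, C=2: +1·20° lon, +2·10° lat → SW at lon -160°, lat -70°.
Square 2, 6: +2·2° lon, +6·1° lat → SW at lon -156°, lat -64°.
Cell spans 2° lon × 1° lat. Centre is SW corner plus half of each.
latitude -63.500, longitude -155.000.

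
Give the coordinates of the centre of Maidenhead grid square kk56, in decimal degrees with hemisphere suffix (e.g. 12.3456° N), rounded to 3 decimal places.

16.500° N, 31.000° E

Field K=10, K=10: +10·20° lon, +10·10° lat → SW at lon 20°, lat 10°.
Square 5, 6: +5·2° lon, +6·1° lat → SW at lon 30°, lat 16°.
Cell spans 2° lon × 1° lat. Centre is SW corner plus half of each.
latitude 16.500° N, longitude 31.000° E.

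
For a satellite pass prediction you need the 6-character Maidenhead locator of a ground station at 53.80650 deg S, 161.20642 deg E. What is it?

Add 180° to longitude and 90° to latitude: 341.2064, 36.1935.
Field (20°×10°, letters A–R): 341.2064/20 → 17 → R, 36.1935/10 → 3 → D; chars RD.
Square (2°×1°, digits 0–9): 1.2064/2 → 0, 6.1935/1 → 6; chars 06.
Subsquare (5′×2.5′, letters a–x): 1.2064/0.0833333 → 14 → o, 0.1935/0.0416667 → 4 → e; chars oe.

RD06oe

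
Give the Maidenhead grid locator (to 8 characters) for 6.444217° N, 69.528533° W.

FJ56fk66

Offset from 180°W / 90°S: lon 110.47147°, lat 96.44422°.
Field: lon ⌊110.47147/20⌋ = 5 → F; lat ⌊96.44422/10⌋ = 9 → J.
Square: lon ⌊10.47147/2⌋ = 5; lat ⌊6.44422/1⌋ = 6.
Subsquare: lon ⌊0.47147/0.0833333⌋ = 5 → f; lat ⌊0.44422/0.0416667⌋ = 10 → k.
Extended square: lon ⌊0.05480/0.00833333⌋ = 6; lat ⌊0.02755/0.00416667⌋ = 6.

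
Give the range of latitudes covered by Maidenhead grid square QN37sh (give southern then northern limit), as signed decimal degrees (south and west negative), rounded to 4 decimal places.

47.2917, 47.3333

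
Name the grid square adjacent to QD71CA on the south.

Latitude subsquare a = 0; −1 → -1, wraps to 23 = x, carry into square.
Latitude square 1; −1 → 0.
The longitude characters are unchanged.

QD70cx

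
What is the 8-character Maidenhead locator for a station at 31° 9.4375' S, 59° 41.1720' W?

GF08du72

Offset from 180°W / 90°S: lon 120.31380°, lat 58.84271°.
Field: lon ⌊120.31380/20⌋ = 6 → G; lat ⌊58.84271/10⌋ = 5 → F.
Square: lon ⌊0.31380/2⌋ = 0; lat ⌊8.84271/1⌋ = 8.
Subsquare: lon ⌊0.31380/0.0833333⌋ = 3 → d; lat ⌊0.84271/0.0416667⌋ = 20 → u.
Extended square: lon ⌊0.06380/0.00833333⌋ = 7; lat ⌊0.00938/0.00416667⌋ = 2.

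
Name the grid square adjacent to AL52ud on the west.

Longitude subsquare u = 20; −1 → 19 = t.
The latitude characters are unchanged.

AL52td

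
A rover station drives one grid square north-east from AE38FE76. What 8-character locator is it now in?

Longitude extended square 7; +1 → 8.
Latitude extended square 6; +1 → 7.

AE38fe87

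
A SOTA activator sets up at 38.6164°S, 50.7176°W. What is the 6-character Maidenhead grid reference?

GF41pj

Offset from 180°W / 90°S: lon 129.2824°, lat 51.3836°.
Field: lon ⌊129.2824/20⌋ = 6 → G; lat ⌊51.3836/10⌋ = 5 → F.
Square: lon ⌊9.2824/2⌋ = 4; lat ⌊1.3836/1⌋ = 1.
Subsquare: lon ⌊1.2824/0.0833333⌋ = 15 → p; lat ⌊0.3836/0.0416667⌋ = 9 → j.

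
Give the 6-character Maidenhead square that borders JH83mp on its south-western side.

JH83lo

Longitude subsquare m = 12; −1 → 11 = l.
Latitude subsquare p = 15; −1 → 14 = o.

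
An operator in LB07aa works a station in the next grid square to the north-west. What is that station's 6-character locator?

Longitude subsquare a = 0; −1 → -1, wraps to 23 = x, carry into square.
Longitude square 0; −1 → -1, wraps to 9, carry into field.
Longitude field L = 11; −1 → 10 = K.
Latitude subsquare a = 0; +1 → 1 = b.

KB97xb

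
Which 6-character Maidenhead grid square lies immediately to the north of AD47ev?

Latitude subsquare v = 21; +1 → 22 = w.
The longitude characters are unchanged.

AD47ew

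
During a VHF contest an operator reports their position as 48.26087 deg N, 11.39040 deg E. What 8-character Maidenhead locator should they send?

JN58qg62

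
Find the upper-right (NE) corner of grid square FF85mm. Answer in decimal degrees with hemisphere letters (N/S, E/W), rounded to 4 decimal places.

Field F=5, F=5: +5·20° lon, +5·10° lat → SW at lon -80°, lat -40°.
Square 8, 5: +8·2° lon, +5·1° lat → SW at lon -64°, lat -35°.
Subsquare m=12, m=12: +12·0.0833333° lon, +12·0.0416667° lat → SW at lon -63°, lat -34.5°.
Cell spans 0.0833333° lon × 0.0416667° lat. NE corner is SW corner plus one full cell.
latitude 34.4583° S, longitude 62.9167° W.

34.4583° S, 62.9167° W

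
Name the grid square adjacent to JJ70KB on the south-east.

Longitude subsquare k = 10; +1 → 11 = l.
Latitude subsquare b = 1; −1 → 0 = a.

JJ70la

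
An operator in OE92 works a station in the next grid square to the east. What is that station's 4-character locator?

PE02

Longitude square 9; +1 → 10, wraps to 0, carry into field.
Longitude field O = 14; +1 → 15 = P.
The latitude characters are unchanged.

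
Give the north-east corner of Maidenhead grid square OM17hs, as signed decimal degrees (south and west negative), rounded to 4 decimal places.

37.7917, 102.6667

Field O=14, M=12: +14·20° lon, +12·10° lat → SW at lon 100°, lat 30°.
Square 1, 7: +1·2° lon, +7·1° lat → SW at lon 102°, lat 37°.
Subsquare h=7, s=18: +7·0.0833333° lon, +18·0.0416667° lat → SW at lon 102.583°, lat 37.75°.
Cell spans 0.0833333° lon × 0.0416667° lat. NE corner is SW corner plus one full cell.
latitude 37.7917, longitude 102.6667.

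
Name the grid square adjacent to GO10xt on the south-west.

Longitude subsquare x = 23; −1 → 22 = w.
Latitude subsquare t = 19; −1 → 18 = s.

GO10ws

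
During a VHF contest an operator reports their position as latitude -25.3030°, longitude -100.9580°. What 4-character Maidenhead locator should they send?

DG94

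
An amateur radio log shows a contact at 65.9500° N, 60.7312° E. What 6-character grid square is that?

MP05iw

Offset from 180°W / 90°S: lon 240.7312°, lat 155.9500°.
Field: lon ⌊240.7312/20⌋ = 12 → M; lat ⌊155.9500/10⌋ = 15 → P.
Square: lon ⌊0.7312/2⌋ = 0; lat ⌊5.9500/1⌋ = 5.
Subsquare: lon ⌊0.7312/0.0833333⌋ = 8 → i; lat ⌊0.9500/0.0416667⌋ = 22 → w.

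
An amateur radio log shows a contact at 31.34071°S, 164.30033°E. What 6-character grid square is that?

Shift to the Maidenhead origin (180°W, 90°S): lon 344.3003, lat 58.6593.
Field (20°×10°, letters A–R): lon ⌊344.3003/20⌋ = 17 → R; lat ⌊58.6593/10⌋ = 5 → F.
Square (2°×1°, digits 0–9): lon ⌊4.3003/2⌋ = 2; lat ⌊8.6593/1⌋ = 8.
Subsquare (5′×2.5′, letters a–x): lon ⌊0.3003/0.0833333⌋ = 3 → d; lat ⌊0.6593/0.0416667⌋ = 15 → p.

RF28dp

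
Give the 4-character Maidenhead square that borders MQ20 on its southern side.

MP29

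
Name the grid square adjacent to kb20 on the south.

KA29

Latitude square 0; −1 → -1, wraps to 9, carry into field.
Latitude field B = 1; −1 → 0 = A.
The longitude characters are unchanged.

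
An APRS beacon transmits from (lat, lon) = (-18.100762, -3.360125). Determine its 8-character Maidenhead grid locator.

IH81hv65

Add 180° to longitude and 90° to latitude: 176.63987, 71.89924.
Field: 176.63987/20 → 8 → I, 71.89924/10 → 7 → H; chars IH.
Square: 16.63987/2 → 8, 1.89924/1 → 1; chars 81.
Subsquare: 0.63987/0.0833333 → 7 → h, 0.89924/0.0416667 → 21 → v; chars hv.
Extended square: 0.05654/0.00833333 → 6, 0.02424/0.00416667 → 5; chars 65.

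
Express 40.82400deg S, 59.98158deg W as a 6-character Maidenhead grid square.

GE09ae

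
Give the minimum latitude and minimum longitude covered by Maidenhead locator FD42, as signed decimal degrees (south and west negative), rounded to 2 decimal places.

-58.00, -72.00

Field F=5, D=3: +5·20° lon, +3·10° lat → SW at lon -80°, lat -60°.
Square 4, 2: +4·2° lon, +2·1° lat → SW at lon -72°, lat -58°.
latitude -58.00, longitude -72.00.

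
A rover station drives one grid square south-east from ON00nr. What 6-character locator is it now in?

ON00oq

Longitude subsquare n = 13; +1 → 14 = o.
Latitude subsquare r = 17; −1 → 16 = q.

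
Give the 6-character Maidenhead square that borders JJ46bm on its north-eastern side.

JJ46cn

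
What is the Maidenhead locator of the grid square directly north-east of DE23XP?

DE33aq

Longitude subsquare x = 23; +1 → 24, wraps to 0 = a, carry into square.
Longitude square 2; +1 → 3.
Latitude subsquare p = 15; +1 → 16 = q.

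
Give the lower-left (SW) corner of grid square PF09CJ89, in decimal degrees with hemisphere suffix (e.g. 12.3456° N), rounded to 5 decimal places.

30.58750° S, 120.23333° E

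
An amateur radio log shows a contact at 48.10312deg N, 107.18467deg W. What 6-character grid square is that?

DN68jc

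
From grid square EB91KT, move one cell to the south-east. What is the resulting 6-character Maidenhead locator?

EB91ls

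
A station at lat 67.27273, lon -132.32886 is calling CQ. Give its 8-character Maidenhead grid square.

CP37ug05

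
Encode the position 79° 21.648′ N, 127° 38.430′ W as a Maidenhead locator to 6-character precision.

Shift to the Maidenhead origin (180°W, 90°S): lon 52.3595, lat 169.3608.
Field: lon ⌊52.3595/20⌋ = 2 → C; lat ⌊169.3608/10⌋ = 16 → Q.
Square: lon ⌊12.3595/2⌋ = 6; lat ⌊9.3608/1⌋ = 9.
Subsquare: lon ⌊0.3595/0.0833333⌋ = 4 → e; lat ⌊0.3608/0.0416667⌋ = 8 → i.

CQ69ei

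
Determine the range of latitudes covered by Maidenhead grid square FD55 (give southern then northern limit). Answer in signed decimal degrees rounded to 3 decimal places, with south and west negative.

-55.000, -54.000

Field F=5, D=3: +5·20° lon, +3·10° lat → SW at lon -80°, lat -60°.
Square 5, 5: +5·2° lon, +5·1° lat → SW at lon -70°, lat -55°.
Cell spans 2° lon × 1° lat.
south -55.000, north -54.000.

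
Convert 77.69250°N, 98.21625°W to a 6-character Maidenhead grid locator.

EQ07vq

Shift to the Maidenhead origin (180°W, 90°S): lon 81.7837, lat 167.6925.
Field (20°×10°, letters A–R): 81.7837/20 → 4 → E, 167.6925/10 → 16 → Q; chars EQ.
Square (2°×1°, digits 0–9): 1.7837/2 → 0, 7.6925/1 → 7; chars 07.
Subsquare (5′×2.5′, letters a–x): 1.7837/0.0833333 → 21 → v, 0.6925/0.0416667 → 16 → q; chars vq.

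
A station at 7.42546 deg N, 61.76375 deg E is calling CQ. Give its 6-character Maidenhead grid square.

Offset from 180°W / 90°S: lon 241.7638°, lat 97.4255°.
Field: lon ⌊241.7638/20⌋ = 12 → M; lat ⌊97.4255/10⌋ = 9 → J.
Square: lon ⌊1.7638/2⌋ = 0; lat ⌊7.4255/1⌋ = 7.
Subsquare: lon ⌊1.7638/0.0833333⌋ = 21 → v; lat ⌊0.4255/0.0416667⌋ = 10 → k.

MJ07vk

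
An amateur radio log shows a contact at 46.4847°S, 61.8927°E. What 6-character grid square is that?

ME03wm

Offset from 180°W / 90°S: lon 241.8927°, lat 43.5153°.
Field: 241.8927/20 → 12 → M, 43.5153/10 → 4 → E; chars ME.
Square: 1.8927/2 → 0, 3.5153/1 → 3; chars 03.
Subsquare: 1.8927/0.0833333 → 22 → w, 0.5153/0.0416667 → 12 → m; chars wm.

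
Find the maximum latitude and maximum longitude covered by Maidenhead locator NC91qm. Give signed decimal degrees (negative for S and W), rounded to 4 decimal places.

-68.4583, 99.4167

Field N=13, C=2: +13·20° lon, +2·10° lat → SW at lon 80°, lat -70°.
Square 9, 1: +9·2° lon, +1·1° lat → SW at lon 98°, lat -69°.
Subsquare q=16, m=12: +16·0.0833333° lon, +12·0.0416667° lat → SW at lon 99.3333°, lat -68.5°.
Cell spans 0.0833333° lon × 0.0416667° lat. NE corner is SW corner plus one full cell.
latitude -68.4583, longitude 99.4167.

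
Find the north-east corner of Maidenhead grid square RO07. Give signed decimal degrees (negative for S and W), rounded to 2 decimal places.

58.00, 162.00

Field R=17, O=14: +17·20° lon, +14·10° lat → SW at lon 160°, lat 50°.
Square 0, 7: +0·2° lon, +7·1° lat → SW at lon 160°, lat 57°.
Cell spans 2° lon × 1° lat. NE corner is SW corner plus one full cell.
latitude 58.00, longitude 162.00.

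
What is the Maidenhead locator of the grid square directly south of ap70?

AO79

Latitude square 0; −1 → -1, wraps to 9, carry into field.
Latitude field P = 15; −1 → 14 = O.
The longitude characters are unchanged.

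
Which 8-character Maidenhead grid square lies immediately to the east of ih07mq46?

Longitude extended square 4; +1 → 5.
The latitude characters are unchanged.

IH07mq56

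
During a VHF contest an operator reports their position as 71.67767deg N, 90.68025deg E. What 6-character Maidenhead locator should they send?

NQ51iq

Shift to the Maidenhead origin (180°W, 90°S): lon 270.6803, lat 161.6777.
Field: lon ⌊270.6803/20⌋ = 13 → N; lat ⌊161.6777/10⌋ = 16 → Q.
Square: lon ⌊10.6803/2⌋ = 5; lat ⌊1.6777/1⌋ = 1.
Subsquare: lon ⌊0.6803/0.0833333⌋ = 8 → i; lat ⌊0.6777/0.0416667⌋ = 16 → q.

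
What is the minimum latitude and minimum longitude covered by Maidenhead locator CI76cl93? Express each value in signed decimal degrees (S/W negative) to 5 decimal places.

Field C=2, I=8: +2·20° lon, +8·10° lat → SW at lon -140°, lat -10°.
Square 7, 6: +7·2° lon, +6·1° lat → SW at lon -126°, lat -4°.
Subsquare c=2, l=11: +2·0.0833333° lon, +11·0.0416667° lat → SW at lon -125.833°, lat -3.54167°.
Extended square 9, 3: +9·0.00833333° lon, +3·0.00416667° lat → SW at lon -125.758°, lat -3.52917°.
latitude -3.52917, longitude -125.75833.

-3.52917, -125.75833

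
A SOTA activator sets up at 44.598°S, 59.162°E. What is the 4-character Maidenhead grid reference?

Shift to the Maidenhead origin (180°W, 90°S): lon 239.16, lat 45.40.
Field: 239.16/20 → 11 → L, 45.40/10 → 4 → E; chars LE.
Square: 19.16/2 → 9, 5.40/1 → 5; chars 95.

LE95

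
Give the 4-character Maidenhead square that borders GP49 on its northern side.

GQ40

Latitude square 9; +1 → 10, wraps to 0, carry into field.
Latitude field P = 15; +1 → 16 = Q.
The longitude characters are unchanged.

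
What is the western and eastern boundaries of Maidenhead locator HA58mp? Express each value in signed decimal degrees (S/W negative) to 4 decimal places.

Field H=7, A=0: +7·20° lon, +0·10° lat → SW at lon -40°, lat -90°.
Square 5, 8: +5·2° lon, +8·1° lat → SW at lon -30°, lat -82°.
Subsquare m=12, p=15: +12·0.0833333° lon, +15·0.0416667° lat → SW at lon -29°, lat -81.375°.
Cell spans 0.0833333° lon × 0.0416667° lat.
west -29.0000, east -28.9167.

-29.0000, -28.9167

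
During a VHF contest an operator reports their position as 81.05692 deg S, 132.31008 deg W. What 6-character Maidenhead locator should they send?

Offset from 180°W / 90°S: lon 47.6899°, lat 8.9431°.
Field (20°×10°, letters A–R): lon ⌊47.6899/20⌋ = 2 → C; lat ⌊8.9431/10⌋ = 0 → A.
Square (2°×1°, digits 0–9): lon ⌊7.6899/2⌋ = 3; lat ⌊8.9431/1⌋ = 8.
Subsquare (5′×2.5′, letters a–x): lon ⌊1.6899/0.0833333⌋ = 20 → u; lat ⌊0.9431/0.0416667⌋ = 22 → w.

CA38uw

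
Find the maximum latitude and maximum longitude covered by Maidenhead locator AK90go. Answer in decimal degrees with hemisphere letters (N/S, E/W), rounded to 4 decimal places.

10.6250° N, 161.4167° W

Field A=0, K=10: +0·20° lon, +10·10° lat → SW at lon -180°, lat 10°.
Square 9, 0: +9·2° lon, +0·1° lat → SW at lon -162°, lat 10°.
Subsquare g=6, o=14: +6·0.0833333° lon, +14·0.0416667° lat → SW at lon -161.5°, lat 10.5833°.
Cell spans 0.0833333° lon × 0.0416667° lat. NE corner is SW corner plus one full cell.
latitude 10.6250° N, longitude 161.4167° W.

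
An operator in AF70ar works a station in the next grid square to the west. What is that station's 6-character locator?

AF60xr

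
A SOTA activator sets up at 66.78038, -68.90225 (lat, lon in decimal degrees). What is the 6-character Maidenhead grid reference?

FP56ns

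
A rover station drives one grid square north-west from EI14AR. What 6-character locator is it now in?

Longitude subsquare a = 0; −1 → -1, wraps to 23 = x, carry into square.
Longitude square 1; −1 → 0.
Latitude subsquare r = 17; +1 → 18 = s.

EI04xs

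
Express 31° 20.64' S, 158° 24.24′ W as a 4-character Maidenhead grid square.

Shift to the Maidenhead origin (180°W, 90°S): lon 21.60, lat 58.66.
Field: lon ⌊21.60/20⌋ = 1 → B; lat ⌊58.66/10⌋ = 5 → F.
Square: lon ⌊1.60/2⌋ = 0; lat ⌊8.66/1⌋ = 8.

BF08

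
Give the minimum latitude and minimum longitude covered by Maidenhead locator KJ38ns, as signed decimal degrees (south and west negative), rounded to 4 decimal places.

8.7500, 27.0833

Field K=10, J=9: +10·20° lon, +9·10° lat → SW at lon 20°, lat 0°.
Square 3, 8: +3·2° lon, +8·1° lat → SW at lon 26°, lat 8°.
Subsquare n=13, s=18: +13·0.0833333° lon, +18·0.0416667° lat → SW at lon 27.0833°, lat 8.75°.
latitude 8.7500, longitude 27.0833.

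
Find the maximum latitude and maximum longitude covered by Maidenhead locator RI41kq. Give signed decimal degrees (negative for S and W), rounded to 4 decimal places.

Field R=17, I=8: +17·20° lon, +8·10° lat → SW at lon 160°, lat -10°.
Square 4, 1: +4·2° lon, +1·1° lat → SW at lon 168°, lat -9°.
Subsquare k=10, q=16: +10·0.0833333° lon, +16·0.0416667° lat → SW at lon 168.833°, lat -8.33333°.
Cell spans 0.0833333° lon × 0.0416667° lat. NE corner is SW corner plus one full cell.
latitude -8.2917, longitude 168.9167.

-8.2917, 168.9167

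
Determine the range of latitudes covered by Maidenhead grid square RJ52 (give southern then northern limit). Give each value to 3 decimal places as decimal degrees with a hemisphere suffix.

Field R=17, J=9: +17·20° lon, +9·10° lat → SW at lon 160°, lat 0°.
Square 5, 2: +5·2° lon, +2·1° lat → SW at lon 170°, lat 2°.
Cell spans 2° lon × 1° lat.
south 2.000° N, north 3.000° N.

2.000° N, 3.000° N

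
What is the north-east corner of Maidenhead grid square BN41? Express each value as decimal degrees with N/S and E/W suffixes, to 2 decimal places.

42.00° N, 150.00° W

Field B=1, N=13: +1·20° lon, +13·10° lat → SW at lon -160°, lat 40°.
Square 4, 1: +4·2° lon, +1·1° lat → SW at lon -152°, lat 41°.
Cell spans 2° lon × 1° lat. NE corner is SW corner plus one full cell.
latitude 42.00° N, longitude 150.00° W.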